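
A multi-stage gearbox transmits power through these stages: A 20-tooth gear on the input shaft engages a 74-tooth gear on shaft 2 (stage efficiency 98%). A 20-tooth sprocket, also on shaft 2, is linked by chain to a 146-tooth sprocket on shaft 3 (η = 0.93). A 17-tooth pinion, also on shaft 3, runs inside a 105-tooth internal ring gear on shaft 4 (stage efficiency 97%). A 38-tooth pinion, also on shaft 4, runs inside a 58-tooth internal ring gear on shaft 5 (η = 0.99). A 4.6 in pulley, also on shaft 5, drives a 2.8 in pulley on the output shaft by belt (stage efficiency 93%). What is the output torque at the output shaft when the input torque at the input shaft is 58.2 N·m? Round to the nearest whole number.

7342 N·m

After the gear mesh (74/20): 58.2 × 3.7 × 0.98 = 211.03 N·m
After the chain (146/20): 211.03 × 7.3 × 0.93 = 1432.7 N·m
After the internal gear (105/17): 1432.7 × 6.1765 × 0.97 = 8583.6 N·m
After the internal gear (58/38): 8583.6 × 1.5263 × 0.99 = 12970 N·m
After the belt (2.8/4.6): 12970 × 0.6087 × 0.93 = 7342.3 N·m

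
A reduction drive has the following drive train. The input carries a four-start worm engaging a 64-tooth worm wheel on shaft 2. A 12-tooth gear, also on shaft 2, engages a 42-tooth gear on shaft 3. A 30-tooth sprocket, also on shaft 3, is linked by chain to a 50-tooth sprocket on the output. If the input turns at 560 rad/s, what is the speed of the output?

Worm: ratio = 64/4 = 16, so shaft 2 turns at 560 / 16 = 35 rad/s.
Gear mesh: ratio = 42/12 = 3.5, so shaft 3 turns at 35 / 3.5 = 10 rad/s.
Chain: ratio = 50/30 = 1.6667, so the output turns at 10 / 1.6667 = 6 rad/s.

6 rad/s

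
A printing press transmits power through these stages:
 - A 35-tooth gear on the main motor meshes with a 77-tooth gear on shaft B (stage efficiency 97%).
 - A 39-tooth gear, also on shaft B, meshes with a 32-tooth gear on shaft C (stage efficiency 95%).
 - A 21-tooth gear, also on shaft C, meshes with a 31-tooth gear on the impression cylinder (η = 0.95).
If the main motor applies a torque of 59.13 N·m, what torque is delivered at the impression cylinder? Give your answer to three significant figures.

138 N·m

gear mesh 77/35 = 2.2 → τ = 59.13·2.2·0.97 = 126.18 N·m
gear mesh 32/39 = 0.82051 → τ = 126.18·0.82051·0.95 = 98.358 N·m
gear mesh 31/21 = 1.4762 → τ = 98.358·1.4762·0.95 = 137.94 N·m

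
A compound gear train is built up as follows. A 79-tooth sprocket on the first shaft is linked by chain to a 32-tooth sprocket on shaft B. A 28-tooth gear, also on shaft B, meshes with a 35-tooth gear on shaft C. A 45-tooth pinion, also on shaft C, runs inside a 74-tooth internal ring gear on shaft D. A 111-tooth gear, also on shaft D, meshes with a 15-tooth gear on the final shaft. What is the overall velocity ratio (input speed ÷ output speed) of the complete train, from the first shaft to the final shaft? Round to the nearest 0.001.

0.113

Each stage contributes driven/driver: chain 32/79 = 0.40506, gear mesh 35/28 = 1.25, internal gear 74/45 = 1.6444, gear mesh 15/111 = 0.13514.
Overall: 0.40506 × 1.25 × 1.6444 × 0.13514 = 0.11252.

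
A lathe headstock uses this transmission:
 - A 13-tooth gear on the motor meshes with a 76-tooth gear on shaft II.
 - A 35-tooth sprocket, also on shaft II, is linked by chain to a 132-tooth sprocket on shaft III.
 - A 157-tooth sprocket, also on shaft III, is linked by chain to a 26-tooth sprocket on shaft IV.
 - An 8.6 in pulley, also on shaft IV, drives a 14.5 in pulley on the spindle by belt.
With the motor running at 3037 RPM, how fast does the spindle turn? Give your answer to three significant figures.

493 RPM

the motor → shaft II (gear mesh, 76/13): 3037 ÷ 5.8462 = 519.49 RPM
shaft II → shaft III (chain, 132/35): 519.49 ÷ 3.7714 = 137.74 RPM
shaft III → shaft IV (chain, 26/157): 137.74 ÷ 0.16561 = 831.75 RPM
shaft IV → the spindle (belt, 14.5/8.6): 831.75 ÷ 1.686 = 493.32 RPM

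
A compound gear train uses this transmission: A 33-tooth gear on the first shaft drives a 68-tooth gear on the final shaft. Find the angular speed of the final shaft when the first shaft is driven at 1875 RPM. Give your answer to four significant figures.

gear mesh 68/33 = 2.0606 → 1875/2.0606 = 909.93 RPM

909.9 RPM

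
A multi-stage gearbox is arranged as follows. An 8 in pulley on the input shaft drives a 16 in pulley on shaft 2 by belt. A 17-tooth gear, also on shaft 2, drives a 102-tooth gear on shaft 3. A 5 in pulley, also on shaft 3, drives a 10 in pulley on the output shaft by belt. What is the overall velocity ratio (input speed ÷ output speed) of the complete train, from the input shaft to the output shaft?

24

Each stage contributes driven/driver: belt 16/8 = 2, gear mesh 102/17 = 6, belt 10/5 = 2.
Overall: 2 × 6 × 2 = 24.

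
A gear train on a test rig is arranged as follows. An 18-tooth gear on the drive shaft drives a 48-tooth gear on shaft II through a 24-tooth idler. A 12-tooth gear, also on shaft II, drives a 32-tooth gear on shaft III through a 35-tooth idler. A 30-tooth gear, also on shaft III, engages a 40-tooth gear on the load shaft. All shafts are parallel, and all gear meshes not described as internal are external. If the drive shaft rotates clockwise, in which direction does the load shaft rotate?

anticlockwise

the drive shaft → shaft II: driver → idler → driven is 2 external meshes, 2 reversals → CW.
shaft II → shaft III: driver → idler → driven is 2 external meshes, 2 reversals → CW.
shaft III → the load shaft: external mesh, 1 reversal → CCW.
5 reversals in total — an odd number — so the load shaft turns opposite to the drive shaft.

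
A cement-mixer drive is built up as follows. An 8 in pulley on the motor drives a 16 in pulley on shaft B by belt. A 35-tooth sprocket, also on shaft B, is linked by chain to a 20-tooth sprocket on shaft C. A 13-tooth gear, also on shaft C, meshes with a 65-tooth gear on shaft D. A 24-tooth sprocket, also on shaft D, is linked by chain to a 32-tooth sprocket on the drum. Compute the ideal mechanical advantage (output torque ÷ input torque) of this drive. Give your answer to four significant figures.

7.619

Each stage contributes driven/driver: belt 16/8 = 2, chain 20/35 = 0.57143, gear mesh 65/13 = 5, chain 32/24 = 1.3333.
Overall: 2 × 0.57143 × 5 × 1.3333 = 7.619.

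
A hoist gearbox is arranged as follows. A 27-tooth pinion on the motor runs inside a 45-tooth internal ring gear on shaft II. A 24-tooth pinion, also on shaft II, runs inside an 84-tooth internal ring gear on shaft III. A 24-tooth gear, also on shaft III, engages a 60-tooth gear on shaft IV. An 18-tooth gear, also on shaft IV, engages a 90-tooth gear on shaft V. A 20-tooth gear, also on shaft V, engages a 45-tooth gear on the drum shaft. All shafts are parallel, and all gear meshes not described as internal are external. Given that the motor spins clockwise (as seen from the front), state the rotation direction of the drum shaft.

the motor → shaft II: internal mesh, same direction → CW.
shaft II → shaft III: internal mesh, same direction → CW.
shaft III → shaft IV: external mesh, 1 reversal → CCW.
shaft IV → shaft V: external mesh, 1 reversal → CW.
shaft V → the drum shaft: external mesh, 1 reversal → CCW.
3 reversals in total — an odd number — so the drum shaft turns opposite to the motor.

anticlockwise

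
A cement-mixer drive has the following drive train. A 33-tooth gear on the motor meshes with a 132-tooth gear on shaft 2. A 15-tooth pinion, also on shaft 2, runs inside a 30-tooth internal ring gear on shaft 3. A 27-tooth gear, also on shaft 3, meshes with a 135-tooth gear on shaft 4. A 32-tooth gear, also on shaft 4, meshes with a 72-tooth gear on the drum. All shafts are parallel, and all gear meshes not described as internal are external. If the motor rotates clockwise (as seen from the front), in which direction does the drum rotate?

counterclockwise

the motor → shaft 2: external mesh, 1 reversal → CCW.
shaft 2 → shaft 3: internal mesh, same direction → CCW.
shaft 3 → shaft 4: external mesh, 1 reversal → CW.
shaft 4 → the drum: external mesh, 1 reversal → CCW.
3 reversals in total — an odd number — so the drum turns opposite to the motor.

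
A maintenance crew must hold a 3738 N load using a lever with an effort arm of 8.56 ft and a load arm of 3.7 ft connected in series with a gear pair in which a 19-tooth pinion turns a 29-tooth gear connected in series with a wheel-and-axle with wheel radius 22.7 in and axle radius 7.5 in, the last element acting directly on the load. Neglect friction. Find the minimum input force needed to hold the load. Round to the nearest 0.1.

349.8 N

Lever MA = effort arm / load arm = 8.56/3.7 = 2.3135.
Gear pair MA = 29/19 = 1.5263.
Wheel-and-axle MA = R/r = 22.7/7.5 = 3.0267.
Combined ideal MA = 2.3135 × 1.5263 × 3.0267 = 10.688.
Effort = load / MA = 3738 / 10.688 = 349.75 N.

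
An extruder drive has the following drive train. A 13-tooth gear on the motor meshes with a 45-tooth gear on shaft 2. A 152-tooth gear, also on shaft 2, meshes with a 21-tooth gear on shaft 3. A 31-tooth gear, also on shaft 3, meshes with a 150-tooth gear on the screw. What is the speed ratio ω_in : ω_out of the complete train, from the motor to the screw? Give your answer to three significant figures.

Each stage contributes driven/driver: gear mesh 45/13 = 3.4615, gear mesh 21/152 = 0.13816, gear mesh 150/31 = 4.8387.
Overall: 3.4615 × 0.13816 × 4.8387 = 2.3141.

2.31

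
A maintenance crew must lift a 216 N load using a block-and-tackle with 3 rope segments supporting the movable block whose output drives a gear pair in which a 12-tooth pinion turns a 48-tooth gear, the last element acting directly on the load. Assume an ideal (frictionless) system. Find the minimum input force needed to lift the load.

18 N

Block-and-tackle MA = number of supporting rope parts = 3.
Gear pair MA = 48/12 = 4.
Combined ideal MA = 3 × 4 = 12.
Effort = load / MA = 216 / 12 = 18 N.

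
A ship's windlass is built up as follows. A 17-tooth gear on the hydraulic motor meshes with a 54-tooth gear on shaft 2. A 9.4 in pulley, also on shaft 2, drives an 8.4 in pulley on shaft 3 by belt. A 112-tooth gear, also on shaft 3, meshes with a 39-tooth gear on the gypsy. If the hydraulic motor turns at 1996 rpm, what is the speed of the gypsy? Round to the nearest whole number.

2019 rpm

Gear mesh: ratio = 54/17 = 3.1765, so shaft 2 turns at 1996 / 3.1765 = 628.37 rpm.
Belt: ratio = 8.4/9.4 = 0.89362, so shaft 3 turns at 628.37 / 0.89362 = 703.18 rpm.
Gear mesh: ratio = 39/112 = 0.34821, so the gypsy turns at 703.18 / 0.34821 = 2019.4 rpm.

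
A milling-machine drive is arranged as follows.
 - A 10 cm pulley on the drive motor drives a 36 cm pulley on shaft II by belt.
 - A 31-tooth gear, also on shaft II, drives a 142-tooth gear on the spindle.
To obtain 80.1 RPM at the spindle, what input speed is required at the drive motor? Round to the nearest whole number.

Overall ratio R = 3.6 × 4.5806 = 16.49.
Required input speed = output speed × R = 80.1 × 16.49 = 1320.9 RPM.

1321 RPM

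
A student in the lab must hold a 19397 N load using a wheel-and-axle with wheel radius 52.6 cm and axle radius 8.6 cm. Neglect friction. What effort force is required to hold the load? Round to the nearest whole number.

3171 N

Wheel-and-axle MA = R/r = 52.6/8.6 = 6.1163.
Effort = load / MA = 19397 / 6.1163 = 3171.4 N.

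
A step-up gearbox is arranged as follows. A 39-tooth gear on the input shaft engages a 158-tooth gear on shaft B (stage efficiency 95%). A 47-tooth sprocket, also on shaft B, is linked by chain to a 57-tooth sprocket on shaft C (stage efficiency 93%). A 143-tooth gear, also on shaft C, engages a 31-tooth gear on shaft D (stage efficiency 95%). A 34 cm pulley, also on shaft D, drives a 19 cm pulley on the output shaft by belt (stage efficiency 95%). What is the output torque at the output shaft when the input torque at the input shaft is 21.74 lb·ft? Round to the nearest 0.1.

Gear mesh: ratio = 158/39 = 4.0513; torque at shaft B = 21.74 × 4.0513 × 0.95 = 83.671 lb·ft.
Chain: ratio = 57/47 = 1.2128; torque at shaft C = 83.671 × 1.2128 × 0.93 = 94.37 lb·ft.
Gear mesh: ratio = 31/143 = 0.21678; torque at shaft D = 94.37 × 0.21678 × 0.95 = 19.435 lb·ft.
Belt: ratio = 19/34 = 0.55882; torque at the output shaft = 19.435 × 0.55882 × 0.95 = 10.318 lb·ft.

10.3 lb·ft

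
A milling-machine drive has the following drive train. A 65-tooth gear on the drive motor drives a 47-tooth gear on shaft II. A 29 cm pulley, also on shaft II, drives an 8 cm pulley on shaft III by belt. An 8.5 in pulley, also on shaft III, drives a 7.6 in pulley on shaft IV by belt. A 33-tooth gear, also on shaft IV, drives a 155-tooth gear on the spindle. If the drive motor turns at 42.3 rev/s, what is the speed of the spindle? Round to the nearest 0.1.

the drive motor → shaft II (gear mesh, 47/65): 42.3 ÷ 0.72308 = 58.5 rev/s
shaft II → shaft III (belt, 8/29): 58.5 ÷ 0.27586 = 212.06 rev/s
shaft III → shaft IV (belt, 7.6/8.5): 212.06 ÷ 0.89412 = 237.18 rev/s
shaft IV → the spindle (gear mesh, 155/33): 237.18 ÷ 4.697 = 50.495 rev/s

50.5 rev/s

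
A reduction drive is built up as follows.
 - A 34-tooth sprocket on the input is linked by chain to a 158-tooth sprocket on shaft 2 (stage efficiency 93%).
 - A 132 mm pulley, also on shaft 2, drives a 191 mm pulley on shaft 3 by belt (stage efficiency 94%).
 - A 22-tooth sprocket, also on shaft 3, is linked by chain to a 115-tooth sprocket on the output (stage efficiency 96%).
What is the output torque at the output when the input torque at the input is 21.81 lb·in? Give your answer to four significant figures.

After the chain (158/34): 21.81 × 4.6471 × 0.93 = 94.258 lb·in
After the belt (191/132): 94.258 × 1.447 × 0.94 = 128.2 lb·in
After the chain (115/22): 128.2 × 5.2273 × 0.96 = 643.35 lb·in

643.4 lb·in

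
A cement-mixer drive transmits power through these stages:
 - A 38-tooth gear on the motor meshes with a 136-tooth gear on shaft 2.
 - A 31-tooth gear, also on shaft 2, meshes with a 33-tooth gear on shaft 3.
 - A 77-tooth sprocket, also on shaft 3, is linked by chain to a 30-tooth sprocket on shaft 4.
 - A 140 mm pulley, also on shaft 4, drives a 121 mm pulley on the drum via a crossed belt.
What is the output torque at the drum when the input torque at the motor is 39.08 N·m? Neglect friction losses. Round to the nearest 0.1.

50.1 N·m

gear mesh 136/38 = 3.5789 → τ = 39.08·3.5789 = 139.87 N·m
gear mesh 33/31 = 1.0645 → τ = 139.87·1.0645 = 148.89 N·m
chain 30/77 = 0.38961 → τ = 148.89·0.38961 = 58.009 N·m
belt 121/140 = 0.86429 → τ = 58.009·0.86429 = 50.136 N·m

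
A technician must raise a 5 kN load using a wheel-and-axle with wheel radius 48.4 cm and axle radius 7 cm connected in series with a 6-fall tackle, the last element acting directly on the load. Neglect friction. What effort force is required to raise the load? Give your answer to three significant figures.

0.121 kN

Wheel-and-axle MA = R/r = 48.4/7 = 6.9143.
Block-and-tackle MA = number of supporting rope parts = 6.
Combined ideal MA = 6.9143 × 6 = 41.486.
Effort = load / MA = 5 / 41.486 = 0.12052 kN.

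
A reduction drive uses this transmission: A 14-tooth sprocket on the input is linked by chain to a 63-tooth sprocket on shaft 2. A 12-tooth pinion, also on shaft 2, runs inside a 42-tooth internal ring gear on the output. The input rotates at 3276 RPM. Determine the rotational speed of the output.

208 RPM

the input → shaft 2 (chain, 63/14): 3276 ÷ 4.5 = 728 RPM
shaft 2 → the output (internal gear, 42/12): 728 ÷ 3.5 = 208 RPM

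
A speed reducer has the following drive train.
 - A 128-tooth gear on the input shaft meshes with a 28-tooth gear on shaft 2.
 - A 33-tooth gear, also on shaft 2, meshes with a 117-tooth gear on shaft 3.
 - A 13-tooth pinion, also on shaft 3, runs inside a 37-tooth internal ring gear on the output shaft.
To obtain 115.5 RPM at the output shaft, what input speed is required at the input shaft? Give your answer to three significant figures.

Overall ratio R = 0.21875 × 3.5455 × 2.8462 = 2.2074.
Required input speed = output speed × R = 115.5 × 2.2074 = 254.95 RPM.

255 RPM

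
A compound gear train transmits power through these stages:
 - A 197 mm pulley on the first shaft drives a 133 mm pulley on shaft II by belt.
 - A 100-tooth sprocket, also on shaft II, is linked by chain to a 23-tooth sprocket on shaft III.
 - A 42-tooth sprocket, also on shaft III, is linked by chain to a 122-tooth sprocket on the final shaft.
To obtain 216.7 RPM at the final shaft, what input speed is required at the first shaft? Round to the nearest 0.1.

Overall ratio R = 0.67513 × 0.23 × 2.9048 = 0.45105.
Required input speed = output speed × R = 216.7 × 0.45105 = 97.742 RPM.

97.7 RPM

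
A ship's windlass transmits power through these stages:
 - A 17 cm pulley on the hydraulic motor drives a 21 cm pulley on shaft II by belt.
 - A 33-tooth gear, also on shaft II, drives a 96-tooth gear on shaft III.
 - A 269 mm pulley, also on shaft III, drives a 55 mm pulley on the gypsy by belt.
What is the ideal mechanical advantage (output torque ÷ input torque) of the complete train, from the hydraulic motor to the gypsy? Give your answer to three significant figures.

0.735

Each stage contributes driven/driver: belt 21/17 = 1.2353, gear mesh 96/33 = 2.9091, belt 55/269 = 0.20446.
Overall: 1.2353 × 2.9091 × 0.20446 = 0.73475.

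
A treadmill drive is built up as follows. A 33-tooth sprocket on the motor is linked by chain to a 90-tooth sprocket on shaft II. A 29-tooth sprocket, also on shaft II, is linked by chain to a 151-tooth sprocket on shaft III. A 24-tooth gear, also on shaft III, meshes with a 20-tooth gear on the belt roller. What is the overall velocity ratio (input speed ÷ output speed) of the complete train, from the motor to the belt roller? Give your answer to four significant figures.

Each stage contributes driven/driver: chain 90/33 = 2.7273, chain 151/29 = 5.2069, gear mesh 20/24 = 0.83333.
Overall: 2.7273 × 5.2069 × 0.83333 = 11.834.

11.83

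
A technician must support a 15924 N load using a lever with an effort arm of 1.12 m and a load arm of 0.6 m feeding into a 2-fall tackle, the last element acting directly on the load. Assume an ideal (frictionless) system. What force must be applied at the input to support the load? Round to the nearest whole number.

Lever MA = effort arm / load arm = 1.12/0.6 = 1.8667.
Block-and-tackle MA = number of supporting rope parts = 2.
Combined ideal MA = 1.8667 × 2 = 3.7333.
Effort = load / MA = 15924 / 3.7333 = 4265.4 N.

4265 N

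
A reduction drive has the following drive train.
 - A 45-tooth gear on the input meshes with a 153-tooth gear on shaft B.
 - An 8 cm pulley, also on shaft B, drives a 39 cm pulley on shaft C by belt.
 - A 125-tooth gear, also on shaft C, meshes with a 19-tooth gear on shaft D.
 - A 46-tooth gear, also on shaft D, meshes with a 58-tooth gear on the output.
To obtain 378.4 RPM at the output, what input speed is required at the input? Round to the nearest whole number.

Overall ratio R = 3.4 × 4.875 × 0.152 × 1.2609 = 3.1766.
Required input speed = output speed × R = 378.4 × 3.1766 = 1202 RPM.

1202 RPM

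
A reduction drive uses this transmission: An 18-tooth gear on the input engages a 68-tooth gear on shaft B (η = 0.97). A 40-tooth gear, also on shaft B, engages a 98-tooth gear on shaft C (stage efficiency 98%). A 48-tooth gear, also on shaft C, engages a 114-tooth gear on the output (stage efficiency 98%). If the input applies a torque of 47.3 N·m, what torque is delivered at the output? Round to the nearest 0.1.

968.6 N·m

Gear mesh: ratio = 68/18 = 3.7778; torque at shaft B = 47.3 × 3.7778 × 0.97 = 173.33 N·m.
Gear mesh: ratio = 98/40 = 2.45; torque at shaft C = 173.33 × 2.45 × 0.98 = 416.16 N·m.
Gear mesh: ratio = 114/48 = 2.375; torque at the output = 416.16 × 2.375 × 0.98 = 968.61 N·m.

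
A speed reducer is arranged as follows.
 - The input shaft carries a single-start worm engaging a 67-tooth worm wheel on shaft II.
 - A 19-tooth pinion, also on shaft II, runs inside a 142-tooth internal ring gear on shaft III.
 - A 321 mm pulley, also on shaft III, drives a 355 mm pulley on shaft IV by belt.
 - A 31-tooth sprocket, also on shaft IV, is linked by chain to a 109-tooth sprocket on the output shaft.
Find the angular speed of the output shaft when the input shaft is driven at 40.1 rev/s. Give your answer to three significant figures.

0.0206 rev/s

Worm: ratio = 67/1 = 67, so shaft II turns at 40.1 / 67 = 0.59851 rev/s.
Internal gear: ratio = 142/19 = 7.4737, so shaft III turns at 0.59851 / 7.4737 = 0.080082 rev/s.
Belt: ratio = 355/321 = 1.1059, so shaft IV turns at 0.080082 / 1.1059 = 0.072412 rev/s.
Chain: ratio = 109/31 = 3.5161, so the output shaft turns at 0.072412 / 3.5161 = 0.020594 rev/s.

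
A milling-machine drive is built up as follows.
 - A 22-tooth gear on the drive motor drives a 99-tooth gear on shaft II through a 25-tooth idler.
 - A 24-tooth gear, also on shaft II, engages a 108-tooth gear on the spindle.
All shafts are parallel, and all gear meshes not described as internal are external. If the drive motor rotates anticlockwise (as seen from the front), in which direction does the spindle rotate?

the drive motor → shaft II: driver → idler → driven is 2 external meshes, 2 reversals → CCW.
shaft II → the spindle: external mesh, 1 reversal → CW.
3 reversals in total — an odd number — so the spindle turns opposite to the drive motor.

clockwise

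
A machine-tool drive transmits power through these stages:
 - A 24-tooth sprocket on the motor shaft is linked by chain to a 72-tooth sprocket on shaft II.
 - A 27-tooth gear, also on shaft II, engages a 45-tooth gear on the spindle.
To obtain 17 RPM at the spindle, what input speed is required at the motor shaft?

Overall ratio R = 3 × 1.6667 = 5.
Required input speed = output speed × R = 17 × 5 = 85 RPM.

85 RPM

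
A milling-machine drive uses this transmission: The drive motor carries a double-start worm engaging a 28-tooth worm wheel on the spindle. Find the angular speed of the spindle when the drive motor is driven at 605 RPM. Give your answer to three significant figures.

worm 28/2 = 14 → 605/14 = 43.214 RPM

43.2 RPM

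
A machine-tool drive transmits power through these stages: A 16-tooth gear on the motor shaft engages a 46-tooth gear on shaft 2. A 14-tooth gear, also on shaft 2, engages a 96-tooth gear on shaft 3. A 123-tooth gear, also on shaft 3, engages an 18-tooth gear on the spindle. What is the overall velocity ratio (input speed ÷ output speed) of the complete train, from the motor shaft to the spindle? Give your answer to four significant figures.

2.885

Each stage contributes driven/driver: gear mesh 46/16 = 2.875, gear mesh 96/14 = 6.8571, gear mesh 18/123 = 0.14634.
Overall: 2.875 × 6.8571 × 0.14634 = 2.885.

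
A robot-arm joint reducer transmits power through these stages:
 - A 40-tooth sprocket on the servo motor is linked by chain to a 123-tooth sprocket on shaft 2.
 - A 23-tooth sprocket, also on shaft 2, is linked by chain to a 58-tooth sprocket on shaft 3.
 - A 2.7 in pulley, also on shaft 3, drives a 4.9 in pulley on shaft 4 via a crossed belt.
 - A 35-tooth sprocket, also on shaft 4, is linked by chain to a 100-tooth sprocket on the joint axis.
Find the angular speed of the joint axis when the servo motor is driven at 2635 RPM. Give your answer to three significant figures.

the servo motor → shaft 2 (chain, 123/40): 2635 ÷ 3.075 = 856.91 RPM
shaft 2 → shaft 3 (chain, 58/23): 856.91 ÷ 2.5217 = 339.81 RPM
shaft 3 → shaft 4 (belt, 4.9/2.7): 339.81 ÷ 1.8148 = 187.24 RPM
shaft 4 → the joint axis (chain, 100/35): 187.24 ÷ 2.8571 = 65.535 RPM

65.5 RPM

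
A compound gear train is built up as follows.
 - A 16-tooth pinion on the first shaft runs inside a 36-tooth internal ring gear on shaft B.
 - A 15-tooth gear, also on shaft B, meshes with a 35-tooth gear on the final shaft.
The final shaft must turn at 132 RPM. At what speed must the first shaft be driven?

693 RPM

Overall ratio R = 2.25 × 2.3333 = 5.25.
Required input speed = output speed × R = 132 × 5.25 = 693 RPM.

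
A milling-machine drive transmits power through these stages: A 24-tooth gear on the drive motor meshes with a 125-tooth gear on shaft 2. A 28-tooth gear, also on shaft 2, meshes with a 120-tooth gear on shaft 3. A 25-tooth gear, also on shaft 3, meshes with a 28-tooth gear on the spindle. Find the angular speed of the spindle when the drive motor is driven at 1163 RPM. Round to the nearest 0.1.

Gear mesh: ratio = 125/24 = 5.2083, so shaft 2 turns at 1163 / 5.2083 = 223.3 RPM.
Gear mesh: ratio = 120/28 = 4.2857, so shaft 3 turns at 223.3 / 4.2857 = 52.102 RPM.
Gear mesh: ratio = 28/25 = 1.12, so the spindle turns at 52.102 / 1.12 = 46.52 RPM.

46.5 RPM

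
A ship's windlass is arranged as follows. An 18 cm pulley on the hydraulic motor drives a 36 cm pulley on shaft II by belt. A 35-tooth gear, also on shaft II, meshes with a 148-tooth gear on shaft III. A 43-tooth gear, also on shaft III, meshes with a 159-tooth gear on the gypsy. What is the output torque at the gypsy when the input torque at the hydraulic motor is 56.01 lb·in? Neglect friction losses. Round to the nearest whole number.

After the belt (36/18): 56.01 × 2 = 112.02 lb·in
After the gear mesh (148/35): 112.02 × 4.2286 = 473.68 lb·in
After the gear mesh (159/43): 473.68 × 3.6977 = 1751.5 lb·in

1752 lb·in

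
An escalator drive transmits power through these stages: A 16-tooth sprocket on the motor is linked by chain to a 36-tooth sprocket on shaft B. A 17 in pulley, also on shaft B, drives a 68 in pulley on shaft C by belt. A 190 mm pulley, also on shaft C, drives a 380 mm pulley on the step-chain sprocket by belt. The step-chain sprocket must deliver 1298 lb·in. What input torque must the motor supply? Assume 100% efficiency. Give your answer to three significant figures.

72.1 lb·in

Overall ratio R = 2.25 × 4 × 2 = 18.
Input torque = output torque / R = 1298 / 18 = 72.111 lb·in.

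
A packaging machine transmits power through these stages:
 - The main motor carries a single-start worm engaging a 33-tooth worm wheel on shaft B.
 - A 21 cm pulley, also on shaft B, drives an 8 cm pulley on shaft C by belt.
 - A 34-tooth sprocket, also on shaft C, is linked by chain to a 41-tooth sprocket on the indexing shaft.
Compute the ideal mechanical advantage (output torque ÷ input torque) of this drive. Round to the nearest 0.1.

15.2

Each stage contributes driven/driver: worm 33/1 = 33, belt 8/21 = 0.38095, chain 41/34 = 1.2059.
Overall: 33 × 0.38095 × 1.2059 = 15.16.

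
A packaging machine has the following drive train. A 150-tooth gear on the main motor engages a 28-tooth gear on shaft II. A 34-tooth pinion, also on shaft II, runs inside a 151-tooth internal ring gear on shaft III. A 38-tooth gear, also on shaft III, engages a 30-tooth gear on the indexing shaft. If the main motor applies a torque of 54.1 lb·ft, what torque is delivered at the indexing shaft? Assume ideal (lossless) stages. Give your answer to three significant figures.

Gear mesh: ratio = 28/150 = 0.18667; torque at shaft II = 54.1 × 0.18667 = 10.099 lb·ft.
Internal gear: ratio = 151/34 = 4.4412; torque at shaft III = 10.099 × 4.4412 = 44.85 lb·ft.
Gear mesh: ratio = 30/38 = 0.78947; torque at the indexing shaft = 44.85 × 0.78947 = 35.408 lb·ft.

35.4 lb·ft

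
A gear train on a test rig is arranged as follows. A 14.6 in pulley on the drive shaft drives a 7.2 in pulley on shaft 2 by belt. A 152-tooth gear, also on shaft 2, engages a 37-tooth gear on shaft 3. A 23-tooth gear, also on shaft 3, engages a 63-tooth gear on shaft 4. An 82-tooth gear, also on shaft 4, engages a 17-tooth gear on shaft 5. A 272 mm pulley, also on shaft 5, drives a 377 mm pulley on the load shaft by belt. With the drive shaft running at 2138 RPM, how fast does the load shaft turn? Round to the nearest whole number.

the drive shaft → shaft 2 (belt, 7.2/14.6): 2138 ÷ 0.49315 = 4335.4 RPM
shaft 2 → shaft 3 (gear mesh, 37/152): 4335.4 ÷ 0.24342 = 17810 RPM
shaft 3 → shaft 4 (gear mesh, 63/23): 17810 ÷ 2.7391 = 6502.2 RPM
shaft 4 → shaft 5 (gear mesh, 17/82): 6502.2 ÷ 0.20732 = 31363 RPM
shaft 5 → the load shaft (belt, 377/272): 31363 ÷ 1.386 = 22628 RPM

22628 RPM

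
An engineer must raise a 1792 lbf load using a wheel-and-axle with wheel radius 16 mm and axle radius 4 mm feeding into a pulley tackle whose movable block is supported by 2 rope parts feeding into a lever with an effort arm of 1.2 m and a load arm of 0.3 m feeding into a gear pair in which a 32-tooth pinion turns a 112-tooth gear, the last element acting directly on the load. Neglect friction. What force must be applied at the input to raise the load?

16 lbf

Wheel-and-axle MA = R/r = 16/4 = 4.
Block-and-tackle MA = number of supporting rope parts = 2.
Lever MA = effort arm / load arm = 1.2/0.3 = 4.
Gear pair MA = 112/32 = 3.5.
Combined ideal MA = 4 × 2 × 4 × 3.5 = 112.
Effort = load / MA = 1792 / 112 = 16 lbf.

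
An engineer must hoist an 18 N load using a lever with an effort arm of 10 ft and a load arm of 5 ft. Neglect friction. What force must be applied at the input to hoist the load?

Lever MA = effort arm / load arm = 10/5 = 2.
Effort = load / MA = 18 / 2 = 9 N.

9 N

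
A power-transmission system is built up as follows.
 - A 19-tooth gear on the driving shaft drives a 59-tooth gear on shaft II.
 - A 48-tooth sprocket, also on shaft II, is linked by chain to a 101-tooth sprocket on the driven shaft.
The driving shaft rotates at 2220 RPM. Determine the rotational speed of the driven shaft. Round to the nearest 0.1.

gear mesh 59/19 = 3.1053 → 2220/3.1053 = 714.92 RPM
chain 101/48 = 2.1042 → 714.92/2.1042 = 339.76 RPM

339.8 RPM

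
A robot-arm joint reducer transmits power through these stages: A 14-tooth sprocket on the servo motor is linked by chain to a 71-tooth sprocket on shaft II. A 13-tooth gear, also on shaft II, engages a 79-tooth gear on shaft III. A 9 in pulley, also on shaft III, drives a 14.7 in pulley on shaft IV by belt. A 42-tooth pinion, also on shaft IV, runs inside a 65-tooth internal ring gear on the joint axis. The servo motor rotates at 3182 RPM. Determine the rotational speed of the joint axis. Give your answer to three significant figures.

40.8 RPM

the servo motor → shaft II (chain, 71/14): 3182 ÷ 5.0714 = 627.44 RPM
shaft II → shaft III (gear mesh, 79/13): 627.44 ÷ 6.0769 = 103.25 RPM
shaft III → shaft IV (belt, 14.7/9): 103.25 ÷ 1.6333 = 63.214 RPM
shaft IV → the joint axis (internal gear, 65/42): 63.214 ÷ 1.5476 = 40.846 RPM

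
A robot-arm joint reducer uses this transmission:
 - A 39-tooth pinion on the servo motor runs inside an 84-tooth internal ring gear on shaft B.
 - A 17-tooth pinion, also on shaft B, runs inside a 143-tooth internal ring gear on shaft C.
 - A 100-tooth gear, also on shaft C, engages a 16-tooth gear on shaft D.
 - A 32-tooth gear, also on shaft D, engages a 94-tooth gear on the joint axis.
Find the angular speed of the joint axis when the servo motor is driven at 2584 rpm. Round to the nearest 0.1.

303.5 rpm

the servo motor → shaft B (internal gear, 84/39): 2584 ÷ 2.1538 = 1199.7 rpm
shaft B → shaft C (internal gear, 143/17): 1199.7 ÷ 8.4118 = 142.62 rpm
shaft C → shaft D (gear mesh, 16/100): 142.62 ÷ 0.16 = 891.4 rpm
shaft D → the joint axis (gear mesh, 94/32): 891.4 ÷ 2.9375 = 303.45 rpm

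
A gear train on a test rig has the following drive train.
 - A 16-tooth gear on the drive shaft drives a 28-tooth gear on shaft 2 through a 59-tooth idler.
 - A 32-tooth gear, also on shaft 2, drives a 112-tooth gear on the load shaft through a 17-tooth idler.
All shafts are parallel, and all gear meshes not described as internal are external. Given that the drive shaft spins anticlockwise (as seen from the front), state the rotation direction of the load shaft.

anticlockwise

the drive shaft → shaft 2: driver → idler → driven is 2 external meshes, 2 reversals → CCW.
shaft 2 → the load shaft: driver → idler → driven is 2 external meshes, 2 reversals → CCW.
4 reversals in total — an even number — so the load shaft turns the same way as the drive shaft.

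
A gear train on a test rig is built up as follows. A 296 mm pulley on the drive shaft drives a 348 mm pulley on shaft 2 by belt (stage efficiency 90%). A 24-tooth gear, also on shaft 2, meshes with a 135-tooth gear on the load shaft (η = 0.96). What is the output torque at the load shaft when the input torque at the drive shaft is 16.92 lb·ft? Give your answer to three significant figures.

Belt: ratio = 348/296 = 1.1757; torque at shaft 2 = 16.92 × 1.1757 × 0.90 = 17.903 lb·ft.
Gear mesh: ratio = 135/24 = 5.625; torque at the load shaft = 17.903 × 5.625 × 0.96 = 96.677 lb·ft.

96.7 lb·ft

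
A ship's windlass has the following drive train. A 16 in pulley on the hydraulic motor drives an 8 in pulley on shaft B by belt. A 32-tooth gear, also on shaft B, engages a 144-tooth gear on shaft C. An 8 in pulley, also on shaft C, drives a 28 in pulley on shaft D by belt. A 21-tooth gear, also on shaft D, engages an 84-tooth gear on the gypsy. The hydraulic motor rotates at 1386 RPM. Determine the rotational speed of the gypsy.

belt 8/16 = 0.5 → 1386/0.5 = 2772 RPM
gear mesh 144/32 = 4.5 → 2772/4.5 = 616 RPM
belt 28/8 = 3.5 → 616/3.5 = 176 RPM
gear mesh 84/21 = 4 → 176/4 = 44 RPM

44 RPM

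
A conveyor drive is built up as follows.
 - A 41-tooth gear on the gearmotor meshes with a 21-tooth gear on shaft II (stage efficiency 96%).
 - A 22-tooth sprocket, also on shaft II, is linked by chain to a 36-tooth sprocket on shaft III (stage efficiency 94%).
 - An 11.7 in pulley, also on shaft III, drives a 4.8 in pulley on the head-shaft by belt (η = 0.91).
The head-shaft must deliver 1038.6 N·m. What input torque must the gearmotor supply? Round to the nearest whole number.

3678 N·m

Overall ratio R = 0.5122 × 1.6364 × 0.41026 = 0.34385; overall efficiency η = 0.96 × 0.94 × 0.91 = 0.8212.
Input torque = output torque / (R × η) = 1038.6 / (0.34385 × 0.8212) = 3678.2 N·m.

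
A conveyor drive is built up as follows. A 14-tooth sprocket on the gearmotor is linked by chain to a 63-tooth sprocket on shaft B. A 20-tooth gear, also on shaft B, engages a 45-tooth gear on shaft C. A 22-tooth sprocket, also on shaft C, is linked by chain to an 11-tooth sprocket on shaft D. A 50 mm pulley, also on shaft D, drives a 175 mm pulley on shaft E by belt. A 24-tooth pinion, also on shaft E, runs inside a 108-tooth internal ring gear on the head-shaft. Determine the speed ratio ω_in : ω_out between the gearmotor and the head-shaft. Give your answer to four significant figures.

79.73

Each stage contributes driven/driver: chain 63/14 = 4.5, gear mesh 45/20 = 2.25, chain 11/22 = 0.5, belt 175/50 = 3.5, internal gear 108/24 = 4.5.
Overall: 4.5 × 2.25 × 0.5 × 3.5 × 4.5 = 79.734.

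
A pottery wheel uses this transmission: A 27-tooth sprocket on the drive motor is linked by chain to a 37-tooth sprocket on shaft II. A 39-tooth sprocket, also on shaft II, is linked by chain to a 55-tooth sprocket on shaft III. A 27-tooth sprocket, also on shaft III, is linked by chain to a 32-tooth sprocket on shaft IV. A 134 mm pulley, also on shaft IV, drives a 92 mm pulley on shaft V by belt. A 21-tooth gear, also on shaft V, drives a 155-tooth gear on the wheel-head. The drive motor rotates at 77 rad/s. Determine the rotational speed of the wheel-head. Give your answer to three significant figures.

the drive motor → shaft II (chain, 37/27): 77 ÷ 1.3704 = 56.189 rad/s
shaft II → shaft III (chain, 55/39): 56.189 ÷ 1.4103 = 39.843 rad/s
shaft III → shaft IV (chain, 32/27): 39.843 ÷ 1.1852 = 33.618 rad/s
shaft IV → shaft V (belt, 92/134): 33.618 ÷ 0.68657 = 48.965 rad/s
shaft V → the wheel-head (gear mesh, 155/21): 48.965 ÷ 7.381 = 6.634 rad/s

6.63 rad/s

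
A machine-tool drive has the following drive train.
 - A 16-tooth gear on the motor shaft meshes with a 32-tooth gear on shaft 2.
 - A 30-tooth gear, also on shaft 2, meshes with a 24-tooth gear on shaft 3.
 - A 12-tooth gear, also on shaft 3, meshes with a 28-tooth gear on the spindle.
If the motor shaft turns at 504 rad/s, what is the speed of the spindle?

135 rad/s

the motor shaft → shaft 2 (gear mesh, 32/16): 504 ÷ 2 = 252 rad/s
shaft 2 → shaft 3 (gear mesh, 24/30): 252 ÷ 0.8 = 315 rad/s
shaft 3 → the spindle (gear mesh, 28/12): 315 ÷ 2.3333 = 135 rad/s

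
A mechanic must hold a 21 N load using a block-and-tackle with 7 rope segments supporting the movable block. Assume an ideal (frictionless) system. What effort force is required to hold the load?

3 N

Block-and-tackle MA = number of supporting rope parts = 7.
Effort = load / MA = 21 / 7 = 3 N.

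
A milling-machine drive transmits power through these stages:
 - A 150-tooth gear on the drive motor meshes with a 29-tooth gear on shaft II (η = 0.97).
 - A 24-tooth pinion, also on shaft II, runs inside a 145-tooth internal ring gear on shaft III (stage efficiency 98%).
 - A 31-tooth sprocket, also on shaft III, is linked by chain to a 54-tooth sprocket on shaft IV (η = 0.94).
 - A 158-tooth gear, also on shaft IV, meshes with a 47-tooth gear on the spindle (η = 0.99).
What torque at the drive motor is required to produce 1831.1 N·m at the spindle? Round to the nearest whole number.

3420 N·m

Overall ratio R = 0.19333 × 6.0417 × 1.7419 × 0.29747 = 0.60525; overall efficiency η = 0.97 × 0.98 × 0.94 × 0.99 = 0.8846.
Input torque = output torque / (R × η) = 1831.1 / (0.60525 × 0.8846) = 3419.9 N·m.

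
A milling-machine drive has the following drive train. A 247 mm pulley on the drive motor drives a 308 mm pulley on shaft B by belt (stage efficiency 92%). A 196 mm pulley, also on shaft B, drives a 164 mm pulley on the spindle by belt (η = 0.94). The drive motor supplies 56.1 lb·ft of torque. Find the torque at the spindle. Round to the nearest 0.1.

Belt: ratio = 308/247 = 1.247; torque at shaft B = 56.1 × 1.247 × 0.92 = 64.358 lb·ft.
Belt: ratio = 164/196 = 0.83673; torque at the spindle = 64.358 × 0.83673 × 0.94 = 50.62 lb·ft.

50.6 lb·ft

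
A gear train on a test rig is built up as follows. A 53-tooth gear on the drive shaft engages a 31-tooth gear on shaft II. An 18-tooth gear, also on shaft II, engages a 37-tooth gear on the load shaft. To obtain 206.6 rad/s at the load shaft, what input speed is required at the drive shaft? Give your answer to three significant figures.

Overall ratio R = 0.58491 × 2.0556 = 1.2023.
Required input speed = output speed × R = 206.6 × 1.2023 = 248.4 rad/s.

248 rad/s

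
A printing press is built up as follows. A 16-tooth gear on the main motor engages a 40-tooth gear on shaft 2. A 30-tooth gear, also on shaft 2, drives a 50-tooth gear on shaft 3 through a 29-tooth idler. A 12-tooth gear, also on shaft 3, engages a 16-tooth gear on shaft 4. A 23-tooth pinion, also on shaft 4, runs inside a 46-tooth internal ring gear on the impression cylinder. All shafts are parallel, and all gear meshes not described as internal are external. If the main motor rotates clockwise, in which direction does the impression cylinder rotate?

the main motor → shaft 2: external mesh, 1 reversal → CCW.
shaft 2 → shaft 3: driver → idler → driven is 2 external meshes, 2 reversals → CCW.
shaft 3 → shaft 4: external mesh, 1 reversal → CW.
shaft 4 → the impression cylinder: internal mesh, same direction → CW.
4 reversals in total — an even number — so the impression cylinder turns the same way as the main motor.

clockwise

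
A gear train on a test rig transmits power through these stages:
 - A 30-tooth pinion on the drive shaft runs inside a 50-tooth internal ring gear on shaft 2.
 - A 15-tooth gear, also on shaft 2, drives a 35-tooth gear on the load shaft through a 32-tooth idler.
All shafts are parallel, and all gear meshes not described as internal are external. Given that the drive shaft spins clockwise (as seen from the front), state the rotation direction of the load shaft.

clockwise

the drive shaft → shaft 2: internal mesh, same direction → CW.
shaft 2 → the load shaft: driver → idler → driven is 2 external meshes, 2 reversals → CW.
2 reversals in total — an even number — so the load shaft turns the same way as the drive shaft.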